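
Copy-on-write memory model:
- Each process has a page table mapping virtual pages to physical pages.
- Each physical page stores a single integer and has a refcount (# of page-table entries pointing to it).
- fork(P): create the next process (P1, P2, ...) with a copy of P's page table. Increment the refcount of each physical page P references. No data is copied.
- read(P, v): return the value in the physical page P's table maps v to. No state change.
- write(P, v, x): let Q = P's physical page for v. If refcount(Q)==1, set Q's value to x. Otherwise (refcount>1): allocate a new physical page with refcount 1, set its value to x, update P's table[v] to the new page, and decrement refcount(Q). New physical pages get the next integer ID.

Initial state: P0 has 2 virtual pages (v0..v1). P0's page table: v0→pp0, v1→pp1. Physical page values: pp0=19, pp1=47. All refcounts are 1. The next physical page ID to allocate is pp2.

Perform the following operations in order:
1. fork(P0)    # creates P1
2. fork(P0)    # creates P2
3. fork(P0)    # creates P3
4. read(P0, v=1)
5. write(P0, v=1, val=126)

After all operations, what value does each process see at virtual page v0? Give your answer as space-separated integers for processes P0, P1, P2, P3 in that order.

Answer: 19 19 19 19

Derivation:
Op 1: fork(P0) -> P1. 2 ppages; refcounts: pp0:2 pp1:2
Op 2: fork(P0) -> P2. 2 ppages; refcounts: pp0:3 pp1:3
Op 3: fork(P0) -> P3. 2 ppages; refcounts: pp0:4 pp1:4
Op 4: read(P0, v1) -> 47. No state change.
Op 5: write(P0, v1, 126). refcount(pp1)=4>1 -> COPY to pp2. 3 ppages; refcounts: pp0:4 pp1:3 pp2:1
P0: v0 -> pp0 = 19
P1: v0 -> pp0 = 19
P2: v0 -> pp0 = 19
P3: v0 -> pp0 = 19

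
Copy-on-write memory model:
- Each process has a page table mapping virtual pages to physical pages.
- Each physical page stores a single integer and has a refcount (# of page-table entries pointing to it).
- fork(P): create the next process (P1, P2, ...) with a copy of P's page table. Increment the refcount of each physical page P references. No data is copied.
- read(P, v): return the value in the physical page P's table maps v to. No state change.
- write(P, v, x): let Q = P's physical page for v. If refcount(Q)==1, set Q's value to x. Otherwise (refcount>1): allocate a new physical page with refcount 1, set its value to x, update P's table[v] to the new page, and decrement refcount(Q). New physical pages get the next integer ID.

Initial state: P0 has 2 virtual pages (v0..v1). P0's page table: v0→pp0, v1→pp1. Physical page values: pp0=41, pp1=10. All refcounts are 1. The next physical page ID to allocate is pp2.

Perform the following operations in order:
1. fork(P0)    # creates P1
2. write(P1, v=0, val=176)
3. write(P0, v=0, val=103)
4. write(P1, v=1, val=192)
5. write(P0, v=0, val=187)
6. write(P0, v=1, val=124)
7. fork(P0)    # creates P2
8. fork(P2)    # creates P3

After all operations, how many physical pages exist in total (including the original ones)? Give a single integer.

Op 1: fork(P0) -> P1. 2 ppages; refcounts: pp0:2 pp1:2
Op 2: write(P1, v0, 176). refcount(pp0)=2>1 -> COPY to pp2. 3 ppages; refcounts: pp0:1 pp1:2 pp2:1
Op 3: write(P0, v0, 103). refcount(pp0)=1 -> write in place. 3 ppages; refcounts: pp0:1 pp1:2 pp2:1
Op 4: write(P1, v1, 192). refcount(pp1)=2>1 -> COPY to pp3. 4 ppages; refcounts: pp0:1 pp1:1 pp2:1 pp3:1
Op 5: write(P0, v0, 187). refcount(pp0)=1 -> write in place. 4 ppages; refcounts: pp0:1 pp1:1 pp2:1 pp3:1
Op 6: write(P0, v1, 124). refcount(pp1)=1 -> write in place. 4 ppages; refcounts: pp0:1 pp1:1 pp2:1 pp3:1
Op 7: fork(P0) -> P2. 4 ppages; refcounts: pp0:2 pp1:2 pp2:1 pp3:1
Op 8: fork(P2) -> P3. 4 ppages; refcounts: pp0:3 pp1:3 pp2:1 pp3:1

Answer: 4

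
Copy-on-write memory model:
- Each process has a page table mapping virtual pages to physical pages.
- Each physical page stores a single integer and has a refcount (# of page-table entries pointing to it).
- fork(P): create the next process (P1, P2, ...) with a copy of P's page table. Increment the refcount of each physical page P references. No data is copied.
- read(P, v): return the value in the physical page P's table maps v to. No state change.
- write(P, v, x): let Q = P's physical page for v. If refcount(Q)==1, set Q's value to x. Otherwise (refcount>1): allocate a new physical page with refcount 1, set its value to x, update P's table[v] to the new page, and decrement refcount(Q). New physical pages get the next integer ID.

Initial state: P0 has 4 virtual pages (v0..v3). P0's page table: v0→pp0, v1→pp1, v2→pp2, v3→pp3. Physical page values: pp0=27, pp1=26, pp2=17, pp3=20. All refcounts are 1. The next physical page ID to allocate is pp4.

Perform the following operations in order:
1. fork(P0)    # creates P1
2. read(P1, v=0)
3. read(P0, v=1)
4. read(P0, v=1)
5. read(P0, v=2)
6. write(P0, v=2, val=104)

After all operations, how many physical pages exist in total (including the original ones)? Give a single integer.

Op 1: fork(P0) -> P1. 4 ppages; refcounts: pp0:2 pp1:2 pp2:2 pp3:2
Op 2: read(P1, v0) -> 27. No state change.
Op 3: read(P0, v1) -> 26. No state change.
Op 4: read(P0, v1) -> 26. No state change.
Op 5: read(P0, v2) -> 17. No state change.
Op 6: write(P0, v2, 104). refcount(pp2)=2>1 -> COPY to pp4. 5 ppages; refcounts: pp0:2 pp1:2 pp2:1 pp3:2 pp4:1

Answer: 5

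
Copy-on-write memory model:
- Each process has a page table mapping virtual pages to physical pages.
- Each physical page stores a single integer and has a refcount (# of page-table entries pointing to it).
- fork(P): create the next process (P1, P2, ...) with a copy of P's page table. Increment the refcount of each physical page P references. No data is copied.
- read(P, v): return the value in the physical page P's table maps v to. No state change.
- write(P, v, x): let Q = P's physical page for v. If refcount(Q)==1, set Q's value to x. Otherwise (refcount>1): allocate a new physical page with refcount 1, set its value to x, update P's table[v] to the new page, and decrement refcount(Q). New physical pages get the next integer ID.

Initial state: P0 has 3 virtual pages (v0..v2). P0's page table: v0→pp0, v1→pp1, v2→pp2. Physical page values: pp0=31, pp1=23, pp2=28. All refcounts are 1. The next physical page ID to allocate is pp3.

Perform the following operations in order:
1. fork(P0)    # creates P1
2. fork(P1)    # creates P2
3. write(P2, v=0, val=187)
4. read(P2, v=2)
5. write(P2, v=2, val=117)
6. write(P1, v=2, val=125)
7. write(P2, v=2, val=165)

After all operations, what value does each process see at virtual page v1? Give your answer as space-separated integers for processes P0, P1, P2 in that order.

Answer: 23 23 23

Derivation:
Op 1: fork(P0) -> P1. 3 ppages; refcounts: pp0:2 pp1:2 pp2:2
Op 2: fork(P1) -> P2. 3 ppages; refcounts: pp0:3 pp1:3 pp2:3
Op 3: write(P2, v0, 187). refcount(pp0)=3>1 -> COPY to pp3. 4 ppages; refcounts: pp0:2 pp1:3 pp2:3 pp3:1
Op 4: read(P2, v2) -> 28. No state change.
Op 5: write(P2, v2, 117). refcount(pp2)=3>1 -> COPY to pp4. 5 ppages; refcounts: pp0:2 pp1:3 pp2:2 pp3:1 pp4:1
Op 6: write(P1, v2, 125). refcount(pp2)=2>1 -> COPY to pp5. 6 ppages; refcounts: pp0:2 pp1:3 pp2:1 pp3:1 pp4:1 pp5:1
Op 7: write(P2, v2, 165). refcount(pp4)=1 -> write in place. 6 ppages; refcounts: pp0:2 pp1:3 pp2:1 pp3:1 pp4:1 pp5:1
P0: v1 -> pp1 = 23
P1: v1 -> pp1 = 23
P2: v1 -> pp1 = 23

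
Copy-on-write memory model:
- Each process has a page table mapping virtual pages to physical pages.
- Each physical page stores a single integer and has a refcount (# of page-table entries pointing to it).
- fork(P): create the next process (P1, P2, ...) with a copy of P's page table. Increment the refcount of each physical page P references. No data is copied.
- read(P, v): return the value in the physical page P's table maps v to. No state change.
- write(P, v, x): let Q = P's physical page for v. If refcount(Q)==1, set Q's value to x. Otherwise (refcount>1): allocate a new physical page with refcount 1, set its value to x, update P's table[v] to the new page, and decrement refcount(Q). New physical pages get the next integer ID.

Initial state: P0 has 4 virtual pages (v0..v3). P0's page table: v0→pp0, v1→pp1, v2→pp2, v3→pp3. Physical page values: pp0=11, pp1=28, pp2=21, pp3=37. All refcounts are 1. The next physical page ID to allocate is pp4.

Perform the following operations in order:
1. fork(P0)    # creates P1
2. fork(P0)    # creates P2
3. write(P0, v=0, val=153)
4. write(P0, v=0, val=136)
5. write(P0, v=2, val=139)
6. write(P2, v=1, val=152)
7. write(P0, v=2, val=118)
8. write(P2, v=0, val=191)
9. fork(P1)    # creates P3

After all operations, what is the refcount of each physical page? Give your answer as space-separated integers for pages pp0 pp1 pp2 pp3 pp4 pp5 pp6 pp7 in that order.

Answer: 2 3 3 4 1 1 1 1

Derivation:
Op 1: fork(P0) -> P1. 4 ppages; refcounts: pp0:2 pp1:2 pp2:2 pp3:2
Op 2: fork(P0) -> P2. 4 ppages; refcounts: pp0:3 pp1:3 pp2:3 pp3:3
Op 3: write(P0, v0, 153). refcount(pp0)=3>1 -> COPY to pp4. 5 ppages; refcounts: pp0:2 pp1:3 pp2:3 pp3:3 pp4:1
Op 4: write(P0, v0, 136). refcount(pp4)=1 -> write in place. 5 ppages; refcounts: pp0:2 pp1:3 pp2:3 pp3:3 pp4:1
Op 5: write(P0, v2, 139). refcount(pp2)=3>1 -> COPY to pp5. 6 ppages; refcounts: pp0:2 pp1:3 pp2:2 pp3:3 pp4:1 pp5:1
Op 6: write(P2, v1, 152). refcount(pp1)=3>1 -> COPY to pp6. 7 ppages; refcounts: pp0:2 pp1:2 pp2:2 pp3:3 pp4:1 pp5:1 pp6:1
Op 7: write(P0, v2, 118). refcount(pp5)=1 -> write in place. 7 ppages; refcounts: pp0:2 pp1:2 pp2:2 pp3:3 pp4:1 pp5:1 pp6:1
Op 8: write(P2, v0, 191). refcount(pp0)=2>1 -> COPY to pp7. 8 ppages; refcounts: pp0:1 pp1:2 pp2:2 pp3:3 pp4:1 pp5:1 pp6:1 pp7:1
Op 9: fork(P1) -> P3. 8 ppages; refcounts: pp0:2 pp1:3 pp2:3 pp3:4 pp4:1 pp5:1 pp6:1 pp7:1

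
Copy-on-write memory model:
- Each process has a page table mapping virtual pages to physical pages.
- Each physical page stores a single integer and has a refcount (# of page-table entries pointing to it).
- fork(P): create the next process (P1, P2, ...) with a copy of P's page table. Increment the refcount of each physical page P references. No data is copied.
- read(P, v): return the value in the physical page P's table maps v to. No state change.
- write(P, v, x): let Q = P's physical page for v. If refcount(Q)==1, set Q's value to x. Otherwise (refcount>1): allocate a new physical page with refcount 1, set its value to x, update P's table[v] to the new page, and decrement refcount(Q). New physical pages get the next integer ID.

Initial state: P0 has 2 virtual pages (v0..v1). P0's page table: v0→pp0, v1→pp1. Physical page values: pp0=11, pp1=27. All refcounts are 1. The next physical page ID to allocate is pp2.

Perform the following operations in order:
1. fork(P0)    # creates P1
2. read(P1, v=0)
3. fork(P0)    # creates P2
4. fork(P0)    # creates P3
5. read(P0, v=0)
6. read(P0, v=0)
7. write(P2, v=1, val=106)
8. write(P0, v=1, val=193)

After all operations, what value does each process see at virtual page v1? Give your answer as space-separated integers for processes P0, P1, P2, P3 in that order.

Answer: 193 27 106 27

Derivation:
Op 1: fork(P0) -> P1. 2 ppages; refcounts: pp0:2 pp1:2
Op 2: read(P1, v0) -> 11. No state change.
Op 3: fork(P0) -> P2. 2 ppages; refcounts: pp0:3 pp1:3
Op 4: fork(P0) -> P3. 2 ppages; refcounts: pp0:4 pp1:4
Op 5: read(P0, v0) -> 11. No state change.
Op 6: read(P0, v0) -> 11. No state change.
Op 7: write(P2, v1, 106). refcount(pp1)=4>1 -> COPY to pp2. 3 ppages; refcounts: pp0:4 pp1:3 pp2:1
Op 8: write(P0, v1, 193). refcount(pp1)=3>1 -> COPY to pp3. 4 ppages; refcounts: pp0:4 pp1:2 pp2:1 pp3:1
P0: v1 -> pp3 = 193
P1: v1 -> pp1 = 27
P2: v1 -> pp2 = 106
P3: v1 -> pp1 = 27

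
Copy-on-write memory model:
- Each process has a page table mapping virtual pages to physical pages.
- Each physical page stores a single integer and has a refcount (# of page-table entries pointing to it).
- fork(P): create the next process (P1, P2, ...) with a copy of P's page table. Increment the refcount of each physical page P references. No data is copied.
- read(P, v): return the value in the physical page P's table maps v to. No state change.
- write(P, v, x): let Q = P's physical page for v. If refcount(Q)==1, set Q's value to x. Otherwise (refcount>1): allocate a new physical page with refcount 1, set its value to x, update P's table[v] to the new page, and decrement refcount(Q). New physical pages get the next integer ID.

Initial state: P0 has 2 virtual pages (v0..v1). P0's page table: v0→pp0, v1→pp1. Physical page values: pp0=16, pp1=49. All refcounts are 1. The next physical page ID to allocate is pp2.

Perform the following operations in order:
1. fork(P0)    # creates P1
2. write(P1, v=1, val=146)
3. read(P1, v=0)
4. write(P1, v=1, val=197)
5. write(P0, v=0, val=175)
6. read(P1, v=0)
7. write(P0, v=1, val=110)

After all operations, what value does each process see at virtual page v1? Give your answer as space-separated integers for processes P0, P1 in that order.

Answer: 110 197

Derivation:
Op 1: fork(P0) -> P1. 2 ppages; refcounts: pp0:2 pp1:2
Op 2: write(P1, v1, 146). refcount(pp1)=2>1 -> COPY to pp2. 3 ppages; refcounts: pp0:2 pp1:1 pp2:1
Op 3: read(P1, v0) -> 16. No state change.
Op 4: write(P1, v1, 197). refcount(pp2)=1 -> write in place. 3 ppages; refcounts: pp0:2 pp1:1 pp2:1
Op 5: write(P0, v0, 175). refcount(pp0)=2>1 -> COPY to pp3. 4 ppages; refcounts: pp0:1 pp1:1 pp2:1 pp3:1
Op 6: read(P1, v0) -> 16. No state change.
Op 7: write(P0, v1, 110). refcount(pp1)=1 -> write in place. 4 ppages; refcounts: pp0:1 pp1:1 pp2:1 pp3:1
P0: v1 -> pp1 = 110
P1: v1 -> pp2 = 197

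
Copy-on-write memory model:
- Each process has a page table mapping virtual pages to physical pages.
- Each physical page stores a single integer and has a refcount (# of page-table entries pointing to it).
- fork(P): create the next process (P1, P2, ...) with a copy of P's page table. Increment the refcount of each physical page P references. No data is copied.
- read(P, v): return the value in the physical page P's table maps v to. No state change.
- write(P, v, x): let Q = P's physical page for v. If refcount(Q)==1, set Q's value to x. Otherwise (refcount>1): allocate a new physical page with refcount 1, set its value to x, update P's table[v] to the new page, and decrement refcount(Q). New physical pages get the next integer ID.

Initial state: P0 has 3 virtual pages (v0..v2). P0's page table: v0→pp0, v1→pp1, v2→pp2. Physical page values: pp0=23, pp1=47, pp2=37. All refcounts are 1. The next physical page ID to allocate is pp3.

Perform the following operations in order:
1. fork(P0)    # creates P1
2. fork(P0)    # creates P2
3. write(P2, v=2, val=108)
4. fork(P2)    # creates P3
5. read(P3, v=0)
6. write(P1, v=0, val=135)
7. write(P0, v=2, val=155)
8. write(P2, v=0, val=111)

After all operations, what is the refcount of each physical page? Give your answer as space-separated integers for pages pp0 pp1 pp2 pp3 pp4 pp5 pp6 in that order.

Answer: 2 4 1 2 1 1 1

Derivation:
Op 1: fork(P0) -> P1. 3 ppages; refcounts: pp0:2 pp1:2 pp2:2
Op 2: fork(P0) -> P2. 3 ppages; refcounts: pp0:3 pp1:3 pp2:3
Op 3: write(P2, v2, 108). refcount(pp2)=3>1 -> COPY to pp3. 4 ppages; refcounts: pp0:3 pp1:3 pp2:2 pp3:1
Op 4: fork(P2) -> P3. 4 ppages; refcounts: pp0:4 pp1:4 pp2:2 pp3:2
Op 5: read(P3, v0) -> 23. No state change.
Op 6: write(P1, v0, 135). refcount(pp0)=4>1 -> COPY to pp4. 5 ppages; refcounts: pp0:3 pp1:4 pp2:2 pp3:2 pp4:1
Op 7: write(P0, v2, 155). refcount(pp2)=2>1 -> COPY to pp5. 6 ppages; refcounts: pp0:3 pp1:4 pp2:1 pp3:2 pp4:1 pp5:1
Op 8: write(P2, v0, 111). refcount(pp0)=3>1 -> COPY to pp6. 7 ppages; refcounts: pp0:2 pp1:4 pp2:1 pp3:2 pp4:1 pp5:1 pp6:1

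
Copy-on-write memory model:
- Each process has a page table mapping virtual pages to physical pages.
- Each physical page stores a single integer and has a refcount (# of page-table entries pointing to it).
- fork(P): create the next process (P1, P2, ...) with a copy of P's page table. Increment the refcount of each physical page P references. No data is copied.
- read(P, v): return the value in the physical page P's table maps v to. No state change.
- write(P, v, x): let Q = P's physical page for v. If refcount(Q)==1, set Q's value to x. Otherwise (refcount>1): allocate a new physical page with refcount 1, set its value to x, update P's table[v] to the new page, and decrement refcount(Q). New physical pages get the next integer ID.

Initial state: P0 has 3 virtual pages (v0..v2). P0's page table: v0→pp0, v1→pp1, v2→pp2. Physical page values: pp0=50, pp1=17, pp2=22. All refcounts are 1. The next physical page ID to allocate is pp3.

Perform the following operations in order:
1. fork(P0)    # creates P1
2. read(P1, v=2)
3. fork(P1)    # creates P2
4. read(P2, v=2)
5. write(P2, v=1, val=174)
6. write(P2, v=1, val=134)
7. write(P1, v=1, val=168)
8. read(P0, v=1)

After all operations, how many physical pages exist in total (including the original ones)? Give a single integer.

Op 1: fork(P0) -> P1. 3 ppages; refcounts: pp0:2 pp1:2 pp2:2
Op 2: read(P1, v2) -> 22. No state change.
Op 3: fork(P1) -> P2. 3 ppages; refcounts: pp0:3 pp1:3 pp2:3
Op 4: read(P2, v2) -> 22. No state change.
Op 5: write(P2, v1, 174). refcount(pp1)=3>1 -> COPY to pp3. 4 ppages; refcounts: pp0:3 pp1:2 pp2:3 pp3:1
Op 6: write(P2, v1, 134). refcount(pp3)=1 -> write in place. 4 ppages; refcounts: pp0:3 pp1:2 pp2:3 pp3:1
Op 7: write(P1, v1, 168). refcount(pp1)=2>1 -> COPY to pp4. 5 ppages; refcounts: pp0:3 pp1:1 pp2:3 pp3:1 pp4:1
Op 8: read(P0, v1) -> 17. No state change.

Answer: 5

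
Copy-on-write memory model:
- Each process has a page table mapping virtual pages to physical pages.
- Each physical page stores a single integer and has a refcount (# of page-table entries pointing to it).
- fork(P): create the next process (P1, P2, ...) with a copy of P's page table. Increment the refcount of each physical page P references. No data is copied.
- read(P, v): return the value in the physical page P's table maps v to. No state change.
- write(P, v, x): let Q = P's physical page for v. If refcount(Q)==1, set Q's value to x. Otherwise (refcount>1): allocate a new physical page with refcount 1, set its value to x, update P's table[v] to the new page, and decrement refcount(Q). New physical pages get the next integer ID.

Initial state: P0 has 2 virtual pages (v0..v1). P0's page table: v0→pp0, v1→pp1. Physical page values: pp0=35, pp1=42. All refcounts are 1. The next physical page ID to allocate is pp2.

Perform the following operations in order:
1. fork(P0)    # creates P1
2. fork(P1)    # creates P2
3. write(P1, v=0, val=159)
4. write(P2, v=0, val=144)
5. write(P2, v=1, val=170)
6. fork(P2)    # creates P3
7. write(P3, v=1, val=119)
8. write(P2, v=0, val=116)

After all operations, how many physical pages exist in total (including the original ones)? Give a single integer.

Op 1: fork(P0) -> P1. 2 ppages; refcounts: pp0:2 pp1:2
Op 2: fork(P1) -> P2. 2 ppages; refcounts: pp0:3 pp1:3
Op 3: write(P1, v0, 159). refcount(pp0)=3>1 -> COPY to pp2. 3 ppages; refcounts: pp0:2 pp1:3 pp2:1
Op 4: write(P2, v0, 144). refcount(pp0)=2>1 -> COPY to pp3. 4 ppages; refcounts: pp0:1 pp1:3 pp2:1 pp3:1
Op 5: write(P2, v1, 170). refcount(pp1)=3>1 -> COPY to pp4. 5 ppages; refcounts: pp0:1 pp1:2 pp2:1 pp3:1 pp4:1
Op 6: fork(P2) -> P3. 5 ppages; refcounts: pp0:1 pp1:2 pp2:1 pp3:2 pp4:2
Op 7: write(P3, v1, 119). refcount(pp4)=2>1 -> COPY to pp5. 6 ppages; refcounts: pp0:1 pp1:2 pp2:1 pp3:2 pp4:1 pp5:1
Op 8: write(P2, v0, 116). refcount(pp3)=2>1 -> COPY to pp6. 7 ppages; refcounts: pp0:1 pp1:2 pp2:1 pp3:1 pp4:1 pp5:1 pp6:1

Answer: 7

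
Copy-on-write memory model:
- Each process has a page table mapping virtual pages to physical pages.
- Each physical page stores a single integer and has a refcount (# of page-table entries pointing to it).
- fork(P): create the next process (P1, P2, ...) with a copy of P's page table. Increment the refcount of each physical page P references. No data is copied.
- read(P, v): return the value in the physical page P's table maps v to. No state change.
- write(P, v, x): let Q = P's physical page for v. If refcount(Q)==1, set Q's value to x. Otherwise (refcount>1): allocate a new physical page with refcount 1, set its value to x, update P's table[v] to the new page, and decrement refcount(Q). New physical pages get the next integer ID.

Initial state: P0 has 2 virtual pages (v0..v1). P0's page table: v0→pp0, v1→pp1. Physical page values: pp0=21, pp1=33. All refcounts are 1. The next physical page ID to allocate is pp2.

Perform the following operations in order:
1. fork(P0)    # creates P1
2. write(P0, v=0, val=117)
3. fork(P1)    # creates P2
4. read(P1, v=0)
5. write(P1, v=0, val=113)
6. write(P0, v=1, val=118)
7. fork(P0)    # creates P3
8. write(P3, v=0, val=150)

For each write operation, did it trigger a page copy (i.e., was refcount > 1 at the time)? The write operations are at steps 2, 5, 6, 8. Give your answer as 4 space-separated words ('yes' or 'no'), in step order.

Op 1: fork(P0) -> P1. 2 ppages; refcounts: pp0:2 pp1:2
Op 2: write(P0, v0, 117). refcount(pp0)=2>1 -> COPY to pp2. 3 ppages; refcounts: pp0:1 pp1:2 pp2:1
Op 3: fork(P1) -> P2. 3 ppages; refcounts: pp0:2 pp1:3 pp2:1
Op 4: read(P1, v0) -> 21. No state change.
Op 5: write(P1, v0, 113). refcount(pp0)=2>1 -> COPY to pp3. 4 ppages; refcounts: pp0:1 pp1:3 pp2:1 pp3:1
Op 6: write(P0, v1, 118). refcount(pp1)=3>1 -> COPY to pp4. 5 ppages; refcounts: pp0:1 pp1:2 pp2:1 pp3:1 pp4:1
Op 7: fork(P0) -> P3. 5 ppages; refcounts: pp0:1 pp1:2 pp2:2 pp3:1 pp4:2
Op 8: write(P3, v0, 150). refcount(pp2)=2>1 -> COPY to pp5. 6 ppages; refcounts: pp0:1 pp1:2 pp2:1 pp3:1 pp4:2 pp5:1

yes yes yes yes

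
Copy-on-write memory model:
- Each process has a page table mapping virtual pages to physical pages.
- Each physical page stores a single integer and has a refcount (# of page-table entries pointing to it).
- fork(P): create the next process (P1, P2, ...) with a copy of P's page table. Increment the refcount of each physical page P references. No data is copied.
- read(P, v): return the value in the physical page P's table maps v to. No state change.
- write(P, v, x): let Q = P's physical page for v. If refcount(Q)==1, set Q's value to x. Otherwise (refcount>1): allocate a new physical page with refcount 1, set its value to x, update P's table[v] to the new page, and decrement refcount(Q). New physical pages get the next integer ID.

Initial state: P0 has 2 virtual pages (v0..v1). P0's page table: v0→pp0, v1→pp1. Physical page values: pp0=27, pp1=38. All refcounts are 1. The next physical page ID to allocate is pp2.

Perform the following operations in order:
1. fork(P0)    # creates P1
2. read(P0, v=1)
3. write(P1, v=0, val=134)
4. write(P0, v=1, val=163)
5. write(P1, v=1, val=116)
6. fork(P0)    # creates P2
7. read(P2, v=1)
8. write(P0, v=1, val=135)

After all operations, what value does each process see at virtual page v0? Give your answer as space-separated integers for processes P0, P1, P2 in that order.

Op 1: fork(P0) -> P1. 2 ppages; refcounts: pp0:2 pp1:2
Op 2: read(P0, v1) -> 38. No state change.
Op 3: write(P1, v0, 134). refcount(pp0)=2>1 -> COPY to pp2. 3 ppages; refcounts: pp0:1 pp1:2 pp2:1
Op 4: write(P0, v1, 163). refcount(pp1)=2>1 -> COPY to pp3. 4 ppages; refcounts: pp0:1 pp1:1 pp2:1 pp3:1
Op 5: write(P1, v1, 116). refcount(pp1)=1 -> write in place. 4 ppages; refcounts: pp0:1 pp1:1 pp2:1 pp3:1
Op 6: fork(P0) -> P2. 4 ppages; refcounts: pp0:2 pp1:1 pp2:1 pp3:2
Op 7: read(P2, v1) -> 163. No state change.
Op 8: write(P0, v1, 135). refcount(pp3)=2>1 -> COPY to pp4. 5 ppages; refcounts: pp0:2 pp1:1 pp2:1 pp3:1 pp4:1
P0: v0 -> pp0 = 27
P1: v0 -> pp2 = 134
P2: v0 -> pp0 = 27

Answer: 27 134 27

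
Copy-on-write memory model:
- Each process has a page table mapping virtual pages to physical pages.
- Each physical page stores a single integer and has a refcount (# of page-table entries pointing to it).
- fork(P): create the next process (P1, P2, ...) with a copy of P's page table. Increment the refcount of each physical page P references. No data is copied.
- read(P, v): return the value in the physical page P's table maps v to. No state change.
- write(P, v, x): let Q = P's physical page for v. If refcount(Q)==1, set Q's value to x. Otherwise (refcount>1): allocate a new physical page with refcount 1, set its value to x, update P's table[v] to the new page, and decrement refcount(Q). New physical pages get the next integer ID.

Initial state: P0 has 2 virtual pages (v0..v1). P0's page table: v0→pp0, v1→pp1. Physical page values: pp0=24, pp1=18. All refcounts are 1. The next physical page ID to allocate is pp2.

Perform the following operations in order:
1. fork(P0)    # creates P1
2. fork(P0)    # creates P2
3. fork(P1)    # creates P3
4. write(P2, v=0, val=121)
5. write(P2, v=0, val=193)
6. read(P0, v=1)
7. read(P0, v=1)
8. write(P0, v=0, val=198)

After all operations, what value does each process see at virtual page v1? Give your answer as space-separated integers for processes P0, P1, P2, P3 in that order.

Op 1: fork(P0) -> P1. 2 ppages; refcounts: pp0:2 pp1:2
Op 2: fork(P0) -> P2. 2 ppages; refcounts: pp0:3 pp1:3
Op 3: fork(P1) -> P3. 2 ppages; refcounts: pp0:4 pp1:4
Op 4: write(P2, v0, 121). refcount(pp0)=4>1 -> COPY to pp2. 3 ppages; refcounts: pp0:3 pp1:4 pp2:1
Op 5: write(P2, v0, 193). refcount(pp2)=1 -> write in place. 3 ppages; refcounts: pp0:3 pp1:4 pp2:1
Op 6: read(P0, v1) -> 18. No state change.
Op 7: read(P0, v1) -> 18. No state change.
Op 8: write(P0, v0, 198). refcount(pp0)=3>1 -> COPY to pp3. 4 ppages; refcounts: pp0:2 pp1:4 pp2:1 pp3:1
P0: v1 -> pp1 = 18
P1: v1 -> pp1 = 18
P2: v1 -> pp1 = 18
P3: v1 -> pp1 = 18

Answer: 18 18 18 18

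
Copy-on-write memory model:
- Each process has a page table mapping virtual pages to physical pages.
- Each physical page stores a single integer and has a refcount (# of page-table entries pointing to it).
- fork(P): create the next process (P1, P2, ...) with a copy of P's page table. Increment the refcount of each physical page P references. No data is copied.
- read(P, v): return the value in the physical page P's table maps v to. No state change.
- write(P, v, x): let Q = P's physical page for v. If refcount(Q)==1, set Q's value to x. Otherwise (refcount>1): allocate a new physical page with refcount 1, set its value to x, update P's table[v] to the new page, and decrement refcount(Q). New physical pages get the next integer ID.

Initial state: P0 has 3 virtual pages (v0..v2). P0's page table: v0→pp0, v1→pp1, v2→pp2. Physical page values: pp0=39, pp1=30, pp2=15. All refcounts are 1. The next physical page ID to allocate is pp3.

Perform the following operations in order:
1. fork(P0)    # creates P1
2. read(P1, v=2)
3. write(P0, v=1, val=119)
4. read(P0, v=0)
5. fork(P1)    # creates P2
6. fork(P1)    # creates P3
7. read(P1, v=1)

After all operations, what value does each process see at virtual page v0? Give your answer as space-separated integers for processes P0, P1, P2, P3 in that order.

Answer: 39 39 39 39

Derivation:
Op 1: fork(P0) -> P1. 3 ppages; refcounts: pp0:2 pp1:2 pp2:2
Op 2: read(P1, v2) -> 15. No state change.
Op 3: write(P0, v1, 119). refcount(pp1)=2>1 -> COPY to pp3. 4 ppages; refcounts: pp0:2 pp1:1 pp2:2 pp3:1
Op 4: read(P0, v0) -> 39. No state change.
Op 5: fork(P1) -> P2. 4 ppages; refcounts: pp0:3 pp1:2 pp2:3 pp3:1
Op 6: fork(P1) -> P3. 4 ppages; refcounts: pp0:4 pp1:3 pp2:4 pp3:1
Op 7: read(P1, v1) -> 30. No state change.
P0: v0 -> pp0 = 39
P1: v0 -> pp0 = 39
P2: v0 -> pp0 = 39
P3: v0 -> pp0 = 39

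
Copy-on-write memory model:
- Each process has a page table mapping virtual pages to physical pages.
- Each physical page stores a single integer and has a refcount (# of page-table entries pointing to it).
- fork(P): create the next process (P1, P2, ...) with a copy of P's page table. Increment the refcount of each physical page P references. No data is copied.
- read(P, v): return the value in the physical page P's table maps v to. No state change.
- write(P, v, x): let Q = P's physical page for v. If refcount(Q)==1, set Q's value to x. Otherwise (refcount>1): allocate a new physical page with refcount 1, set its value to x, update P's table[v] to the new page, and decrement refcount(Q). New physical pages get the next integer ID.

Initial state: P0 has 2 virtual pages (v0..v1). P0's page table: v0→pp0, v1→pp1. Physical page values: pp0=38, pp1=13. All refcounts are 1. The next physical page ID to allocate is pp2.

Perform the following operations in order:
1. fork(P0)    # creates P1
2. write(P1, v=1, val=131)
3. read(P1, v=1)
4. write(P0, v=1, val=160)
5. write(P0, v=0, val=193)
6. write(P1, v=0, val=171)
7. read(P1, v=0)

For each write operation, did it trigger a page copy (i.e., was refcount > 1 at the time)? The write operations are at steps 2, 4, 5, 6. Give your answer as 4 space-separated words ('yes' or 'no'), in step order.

Op 1: fork(P0) -> P1. 2 ppages; refcounts: pp0:2 pp1:2
Op 2: write(P1, v1, 131). refcount(pp1)=2>1 -> COPY to pp2. 3 ppages; refcounts: pp0:2 pp1:1 pp2:1
Op 3: read(P1, v1) -> 131. No state change.
Op 4: write(P0, v1, 160). refcount(pp1)=1 -> write in place. 3 ppages; refcounts: pp0:2 pp1:1 pp2:1
Op 5: write(P0, v0, 193). refcount(pp0)=2>1 -> COPY to pp3. 4 ppages; refcounts: pp0:1 pp1:1 pp2:1 pp3:1
Op 6: write(P1, v0, 171). refcount(pp0)=1 -> write in place. 4 ppages; refcounts: pp0:1 pp1:1 pp2:1 pp3:1
Op 7: read(P1, v0) -> 171. No state change.

yes no yes no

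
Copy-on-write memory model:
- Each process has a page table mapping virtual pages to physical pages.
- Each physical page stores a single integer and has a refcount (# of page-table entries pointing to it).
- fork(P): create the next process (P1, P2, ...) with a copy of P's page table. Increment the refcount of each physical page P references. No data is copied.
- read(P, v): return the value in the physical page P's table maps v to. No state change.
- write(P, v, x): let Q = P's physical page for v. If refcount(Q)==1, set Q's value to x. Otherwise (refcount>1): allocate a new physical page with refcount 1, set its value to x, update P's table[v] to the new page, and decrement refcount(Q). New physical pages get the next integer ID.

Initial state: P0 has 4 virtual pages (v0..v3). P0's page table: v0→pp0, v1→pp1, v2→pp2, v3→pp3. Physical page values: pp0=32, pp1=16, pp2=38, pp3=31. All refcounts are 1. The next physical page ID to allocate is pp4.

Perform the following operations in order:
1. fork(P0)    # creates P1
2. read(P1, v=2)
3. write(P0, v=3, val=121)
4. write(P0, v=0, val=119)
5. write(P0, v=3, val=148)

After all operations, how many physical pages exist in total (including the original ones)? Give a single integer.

Answer: 6

Derivation:
Op 1: fork(P0) -> P1. 4 ppages; refcounts: pp0:2 pp1:2 pp2:2 pp3:2
Op 2: read(P1, v2) -> 38. No state change.
Op 3: write(P0, v3, 121). refcount(pp3)=2>1 -> COPY to pp4. 5 ppages; refcounts: pp0:2 pp1:2 pp2:2 pp3:1 pp4:1
Op 4: write(P0, v0, 119). refcount(pp0)=2>1 -> COPY to pp5. 6 ppages; refcounts: pp0:1 pp1:2 pp2:2 pp3:1 pp4:1 pp5:1
Op 5: write(P0, v3, 148). refcount(pp4)=1 -> write in place. 6 ppages; refcounts: pp0:1 pp1:2 pp2:2 pp3:1 pp4:1 pp5:1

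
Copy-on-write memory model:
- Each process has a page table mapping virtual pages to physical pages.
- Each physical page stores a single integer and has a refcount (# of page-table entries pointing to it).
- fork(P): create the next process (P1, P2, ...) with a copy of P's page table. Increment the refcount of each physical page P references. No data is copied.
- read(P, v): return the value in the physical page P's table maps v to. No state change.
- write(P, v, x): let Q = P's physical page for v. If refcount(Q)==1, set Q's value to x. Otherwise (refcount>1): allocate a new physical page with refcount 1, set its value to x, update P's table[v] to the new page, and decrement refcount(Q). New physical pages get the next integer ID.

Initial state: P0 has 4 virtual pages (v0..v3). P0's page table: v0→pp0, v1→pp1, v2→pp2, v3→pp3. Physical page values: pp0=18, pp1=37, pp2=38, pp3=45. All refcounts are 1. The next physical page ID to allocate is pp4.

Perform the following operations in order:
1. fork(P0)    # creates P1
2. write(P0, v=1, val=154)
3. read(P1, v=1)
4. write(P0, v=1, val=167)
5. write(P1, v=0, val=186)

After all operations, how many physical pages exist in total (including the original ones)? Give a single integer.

Answer: 6

Derivation:
Op 1: fork(P0) -> P1. 4 ppages; refcounts: pp0:2 pp1:2 pp2:2 pp3:2
Op 2: write(P0, v1, 154). refcount(pp1)=2>1 -> COPY to pp4. 5 ppages; refcounts: pp0:2 pp1:1 pp2:2 pp3:2 pp4:1
Op 3: read(P1, v1) -> 37. No state change.
Op 4: write(P0, v1, 167). refcount(pp4)=1 -> write in place. 5 ppages; refcounts: pp0:2 pp1:1 pp2:2 pp3:2 pp4:1
Op 5: write(P1, v0, 186). refcount(pp0)=2>1 -> COPY to pp5. 6 ppages; refcounts: pp0:1 pp1:1 pp2:2 pp3:2 pp4:1 pp5:1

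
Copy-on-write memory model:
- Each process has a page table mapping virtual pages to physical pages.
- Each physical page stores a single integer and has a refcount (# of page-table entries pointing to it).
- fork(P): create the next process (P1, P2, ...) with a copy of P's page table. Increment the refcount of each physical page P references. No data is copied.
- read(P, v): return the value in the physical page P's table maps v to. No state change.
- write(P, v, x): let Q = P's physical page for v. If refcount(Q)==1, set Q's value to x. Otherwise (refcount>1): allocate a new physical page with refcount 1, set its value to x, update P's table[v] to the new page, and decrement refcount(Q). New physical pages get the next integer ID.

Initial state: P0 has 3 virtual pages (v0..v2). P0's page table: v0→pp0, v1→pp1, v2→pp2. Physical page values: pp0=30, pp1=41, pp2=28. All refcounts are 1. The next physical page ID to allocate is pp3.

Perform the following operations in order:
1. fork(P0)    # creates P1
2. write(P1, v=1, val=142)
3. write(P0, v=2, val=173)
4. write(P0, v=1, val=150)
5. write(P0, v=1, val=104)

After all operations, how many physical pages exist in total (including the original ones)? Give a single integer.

Answer: 5

Derivation:
Op 1: fork(P0) -> P1. 3 ppages; refcounts: pp0:2 pp1:2 pp2:2
Op 2: write(P1, v1, 142). refcount(pp1)=2>1 -> COPY to pp3. 4 ppages; refcounts: pp0:2 pp1:1 pp2:2 pp3:1
Op 3: write(P0, v2, 173). refcount(pp2)=2>1 -> COPY to pp4. 5 ppages; refcounts: pp0:2 pp1:1 pp2:1 pp3:1 pp4:1
Op 4: write(P0, v1, 150). refcount(pp1)=1 -> write in place. 5 ppages; refcounts: pp0:2 pp1:1 pp2:1 pp3:1 pp4:1
Op 5: write(P0, v1, 104). refcount(pp1)=1 -> write in place. 5 ppages; refcounts: pp0:2 pp1:1 pp2:1 pp3:1 pp4:1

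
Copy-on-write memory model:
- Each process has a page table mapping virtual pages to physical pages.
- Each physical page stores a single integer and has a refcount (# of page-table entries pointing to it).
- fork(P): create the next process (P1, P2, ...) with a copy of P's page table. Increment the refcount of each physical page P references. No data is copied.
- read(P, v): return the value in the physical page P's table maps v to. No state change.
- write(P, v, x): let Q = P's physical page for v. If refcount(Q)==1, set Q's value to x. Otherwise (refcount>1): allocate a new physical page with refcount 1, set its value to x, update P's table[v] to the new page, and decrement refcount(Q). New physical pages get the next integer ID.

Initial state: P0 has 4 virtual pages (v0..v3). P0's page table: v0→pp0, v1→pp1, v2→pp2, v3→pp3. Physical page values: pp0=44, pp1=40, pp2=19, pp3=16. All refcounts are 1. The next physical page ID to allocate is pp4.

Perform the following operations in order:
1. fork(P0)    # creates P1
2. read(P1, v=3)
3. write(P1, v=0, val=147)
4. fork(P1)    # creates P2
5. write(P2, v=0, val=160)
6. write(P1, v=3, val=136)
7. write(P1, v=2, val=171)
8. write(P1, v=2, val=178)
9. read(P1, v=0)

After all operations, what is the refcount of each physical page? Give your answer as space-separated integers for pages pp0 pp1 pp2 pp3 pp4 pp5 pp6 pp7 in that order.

Answer: 1 3 2 2 1 1 1 1

Derivation:
Op 1: fork(P0) -> P1. 4 ppages; refcounts: pp0:2 pp1:2 pp2:2 pp3:2
Op 2: read(P1, v3) -> 16. No state change.
Op 3: write(P1, v0, 147). refcount(pp0)=2>1 -> COPY to pp4. 5 ppages; refcounts: pp0:1 pp1:2 pp2:2 pp3:2 pp4:1
Op 4: fork(P1) -> P2. 5 ppages; refcounts: pp0:1 pp1:3 pp2:3 pp3:3 pp4:2
Op 5: write(P2, v0, 160). refcount(pp4)=2>1 -> COPY to pp5. 6 ppages; refcounts: pp0:1 pp1:3 pp2:3 pp3:3 pp4:1 pp5:1
Op 6: write(P1, v3, 136). refcount(pp3)=3>1 -> COPY to pp6. 7 ppages; refcounts: pp0:1 pp1:3 pp2:3 pp3:2 pp4:1 pp5:1 pp6:1
Op 7: write(P1, v2, 171). refcount(pp2)=3>1 -> COPY to pp7. 8 ppages; refcounts: pp0:1 pp1:3 pp2:2 pp3:2 pp4:1 pp5:1 pp6:1 pp7:1
Op 8: write(P1, v2, 178). refcount(pp7)=1 -> write in place. 8 ppages; refcounts: pp0:1 pp1:3 pp2:2 pp3:2 pp4:1 pp5:1 pp6:1 pp7:1
Op 9: read(P1, v0) -> 147. No state change.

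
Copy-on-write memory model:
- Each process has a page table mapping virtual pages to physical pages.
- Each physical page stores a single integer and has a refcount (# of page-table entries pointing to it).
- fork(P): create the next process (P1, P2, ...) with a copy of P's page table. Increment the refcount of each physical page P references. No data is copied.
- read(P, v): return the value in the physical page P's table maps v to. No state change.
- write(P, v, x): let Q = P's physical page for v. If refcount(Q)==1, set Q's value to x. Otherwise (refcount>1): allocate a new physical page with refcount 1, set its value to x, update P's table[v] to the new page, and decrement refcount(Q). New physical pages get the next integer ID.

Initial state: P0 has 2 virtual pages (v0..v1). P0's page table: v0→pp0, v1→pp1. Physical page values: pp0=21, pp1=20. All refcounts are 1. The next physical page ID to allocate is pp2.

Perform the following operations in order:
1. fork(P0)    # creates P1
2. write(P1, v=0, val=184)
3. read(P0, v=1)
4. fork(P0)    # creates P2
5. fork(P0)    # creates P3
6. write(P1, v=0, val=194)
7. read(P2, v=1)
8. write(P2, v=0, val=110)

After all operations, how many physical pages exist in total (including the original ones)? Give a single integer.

Op 1: fork(P0) -> P1. 2 ppages; refcounts: pp0:2 pp1:2
Op 2: write(P1, v0, 184). refcount(pp0)=2>1 -> COPY to pp2. 3 ppages; refcounts: pp0:1 pp1:2 pp2:1
Op 3: read(P0, v1) -> 20. No state change.
Op 4: fork(P0) -> P2. 3 ppages; refcounts: pp0:2 pp1:3 pp2:1
Op 5: fork(P0) -> P3. 3 ppages; refcounts: pp0:3 pp1:4 pp2:1
Op 6: write(P1, v0, 194). refcount(pp2)=1 -> write in place. 3 ppages; refcounts: pp0:3 pp1:4 pp2:1
Op 7: read(P2, v1) -> 20. No state change.
Op 8: write(P2, v0, 110). refcount(pp0)=3>1 -> COPY to pp3. 4 ppages; refcounts: pp0:2 pp1:4 pp2:1 pp3:1

Answer: 4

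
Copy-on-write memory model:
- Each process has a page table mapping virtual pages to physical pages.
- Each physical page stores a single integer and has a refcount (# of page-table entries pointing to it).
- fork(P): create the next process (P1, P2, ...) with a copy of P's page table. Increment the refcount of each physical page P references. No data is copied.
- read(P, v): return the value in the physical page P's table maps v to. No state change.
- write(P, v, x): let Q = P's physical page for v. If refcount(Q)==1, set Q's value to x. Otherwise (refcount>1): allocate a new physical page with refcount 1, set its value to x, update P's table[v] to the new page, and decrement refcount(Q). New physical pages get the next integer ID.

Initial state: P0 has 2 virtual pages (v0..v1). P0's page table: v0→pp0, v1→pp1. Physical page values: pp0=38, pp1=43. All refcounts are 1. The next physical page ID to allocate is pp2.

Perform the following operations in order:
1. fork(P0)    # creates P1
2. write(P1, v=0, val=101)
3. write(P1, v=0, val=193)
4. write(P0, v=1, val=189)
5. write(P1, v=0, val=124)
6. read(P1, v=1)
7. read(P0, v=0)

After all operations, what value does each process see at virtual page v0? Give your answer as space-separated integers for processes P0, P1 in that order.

Op 1: fork(P0) -> P1. 2 ppages; refcounts: pp0:2 pp1:2
Op 2: write(P1, v0, 101). refcount(pp0)=2>1 -> COPY to pp2. 3 ppages; refcounts: pp0:1 pp1:2 pp2:1
Op 3: write(P1, v0, 193). refcount(pp2)=1 -> write in place. 3 ppages; refcounts: pp0:1 pp1:2 pp2:1
Op 4: write(P0, v1, 189). refcount(pp1)=2>1 -> COPY to pp3. 4 ppages; refcounts: pp0:1 pp1:1 pp2:1 pp3:1
Op 5: write(P1, v0, 124). refcount(pp2)=1 -> write in place. 4 ppages; refcounts: pp0:1 pp1:1 pp2:1 pp3:1
Op 6: read(P1, v1) -> 43. No state change.
Op 7: read(P0, v0) -> 38. No state change.
P0: v0 -> pp0 = 38
P1: v0 -> pp2 = 124

Answer: 38 124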